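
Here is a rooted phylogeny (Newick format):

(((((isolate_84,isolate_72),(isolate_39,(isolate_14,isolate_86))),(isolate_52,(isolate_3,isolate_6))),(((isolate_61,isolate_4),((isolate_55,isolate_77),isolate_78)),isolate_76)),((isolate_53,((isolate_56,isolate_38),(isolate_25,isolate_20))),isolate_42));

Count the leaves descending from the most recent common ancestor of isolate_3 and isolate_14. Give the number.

The MRCA of isolate_3 and isolate_14 is the node subtending (((isolate_84,isolate_72),(isolate_39,(isolate_14,isolate_86))),(isolate_52,(isolate_3,isolate_6))).
That clade contains 8 terminal taxa: isolate_14, isolate_3, isolate_39, isolate_52, isolate_6, isolate_72, isolate_84, isolate_86.

8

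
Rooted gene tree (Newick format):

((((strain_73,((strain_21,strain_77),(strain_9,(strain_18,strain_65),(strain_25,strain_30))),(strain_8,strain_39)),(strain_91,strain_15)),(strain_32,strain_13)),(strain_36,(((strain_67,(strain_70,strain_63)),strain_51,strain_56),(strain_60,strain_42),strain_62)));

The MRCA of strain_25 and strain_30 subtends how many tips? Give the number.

The MRCA of strain_25 and strain_30 is the node subtending (strain_25,strain_30).
That clade contains 2 terminal taxa: strain_25, strain_30.

2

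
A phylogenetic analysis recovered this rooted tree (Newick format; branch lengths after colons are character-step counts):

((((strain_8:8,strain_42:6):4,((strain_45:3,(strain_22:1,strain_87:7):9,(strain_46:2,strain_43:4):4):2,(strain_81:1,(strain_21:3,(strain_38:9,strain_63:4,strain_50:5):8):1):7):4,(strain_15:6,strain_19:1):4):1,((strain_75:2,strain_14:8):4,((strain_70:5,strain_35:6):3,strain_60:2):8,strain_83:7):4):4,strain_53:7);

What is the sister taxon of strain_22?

strain_87

strain_22 attaches to the tree at the node subtending (strain_22,strain_87).
The other lineage descending from that same node — the sister group — is the single tip strain_87.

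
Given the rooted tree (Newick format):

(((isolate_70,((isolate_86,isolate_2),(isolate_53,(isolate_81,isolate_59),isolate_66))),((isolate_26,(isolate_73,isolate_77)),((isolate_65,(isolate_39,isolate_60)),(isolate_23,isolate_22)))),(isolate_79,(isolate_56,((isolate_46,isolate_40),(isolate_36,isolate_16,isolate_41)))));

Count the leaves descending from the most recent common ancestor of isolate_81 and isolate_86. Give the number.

6

The MRCA of isolate_81 and isolate_86 is the node subtending ((isolate_86,isolate_2),(isolate_53,(isolate_81,isolate_59),isolate_66)).
That clade contains 6 terminal taxa: isolate_2, isolate_53, isolate_59, isolate_66, isolate_81, isolate_86.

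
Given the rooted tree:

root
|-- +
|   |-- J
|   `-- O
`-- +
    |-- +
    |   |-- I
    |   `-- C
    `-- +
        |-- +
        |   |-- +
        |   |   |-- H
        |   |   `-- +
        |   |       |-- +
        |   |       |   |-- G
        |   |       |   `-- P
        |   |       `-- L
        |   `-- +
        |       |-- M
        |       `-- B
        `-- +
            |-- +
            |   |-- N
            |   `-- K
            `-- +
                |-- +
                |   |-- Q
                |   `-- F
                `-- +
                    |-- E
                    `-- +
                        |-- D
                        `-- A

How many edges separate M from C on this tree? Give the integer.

The MRCA of M and C is the node subtending ((I,C),(((H,((G,P),L)),(M,B)),((N,K),((Q,F),(E,(D,A)))))).
From M up to that node: 4 branches. From C up to the same node: 2 branches. Total: 4 + 2 = 6.

6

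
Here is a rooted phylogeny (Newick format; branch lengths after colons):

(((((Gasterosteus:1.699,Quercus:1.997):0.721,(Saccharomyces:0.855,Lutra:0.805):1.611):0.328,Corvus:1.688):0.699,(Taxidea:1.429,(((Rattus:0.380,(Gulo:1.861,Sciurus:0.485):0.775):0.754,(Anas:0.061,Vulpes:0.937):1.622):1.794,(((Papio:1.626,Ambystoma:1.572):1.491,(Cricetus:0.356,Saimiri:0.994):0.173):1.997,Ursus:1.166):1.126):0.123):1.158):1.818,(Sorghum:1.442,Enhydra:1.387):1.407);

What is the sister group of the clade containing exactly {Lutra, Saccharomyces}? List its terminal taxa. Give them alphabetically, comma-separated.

Gasterosteus, Quercus

The clade containing exactly {Lutra, Saccharomyces} attaches to the tree at the node subtending ((Gasterosteus,Quercus),(Saccharomyces,Lutra)).
The other lineage descending from that same node — the sister group — is (Gasterosteus,Quercus); its 2 tips in alphabetical order are the answer.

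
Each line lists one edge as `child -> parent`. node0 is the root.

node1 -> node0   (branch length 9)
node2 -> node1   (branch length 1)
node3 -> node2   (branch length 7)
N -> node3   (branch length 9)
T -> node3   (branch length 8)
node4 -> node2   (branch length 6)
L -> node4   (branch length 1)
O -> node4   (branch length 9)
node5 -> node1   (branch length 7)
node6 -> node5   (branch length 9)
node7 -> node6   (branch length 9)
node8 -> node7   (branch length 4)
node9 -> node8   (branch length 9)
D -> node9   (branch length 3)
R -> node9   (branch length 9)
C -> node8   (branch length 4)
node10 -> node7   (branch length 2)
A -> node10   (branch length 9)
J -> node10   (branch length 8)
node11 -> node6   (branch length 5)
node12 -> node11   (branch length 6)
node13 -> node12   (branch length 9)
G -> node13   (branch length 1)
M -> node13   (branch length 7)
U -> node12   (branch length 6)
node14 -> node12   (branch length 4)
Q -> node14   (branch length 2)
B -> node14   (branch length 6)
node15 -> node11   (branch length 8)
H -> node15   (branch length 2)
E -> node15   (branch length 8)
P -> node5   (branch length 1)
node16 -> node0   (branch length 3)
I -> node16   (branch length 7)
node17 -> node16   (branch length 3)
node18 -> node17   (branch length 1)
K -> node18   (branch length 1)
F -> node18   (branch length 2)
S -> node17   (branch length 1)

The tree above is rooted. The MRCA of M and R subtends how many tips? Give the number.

The MRCA of M and R is the node subtending ((((D,R),C),(A,J)),(((G,M),U,(Q,B)),(H,E))).
That clade contains 12 terminal taxa: A, B, C, D, E, G, H, J, M, Q, R, U.

12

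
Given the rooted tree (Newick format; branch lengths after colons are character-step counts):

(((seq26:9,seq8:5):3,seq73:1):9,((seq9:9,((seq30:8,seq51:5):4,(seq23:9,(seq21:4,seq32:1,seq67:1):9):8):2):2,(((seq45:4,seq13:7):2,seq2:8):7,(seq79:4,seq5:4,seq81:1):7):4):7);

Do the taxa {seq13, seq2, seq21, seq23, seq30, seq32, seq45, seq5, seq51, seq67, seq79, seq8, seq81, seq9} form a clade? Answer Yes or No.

The MRCA of the listed taxa is the root, so the smallest clade containing them is the whole tree.
That clade also contains seq26, seq73, which are not in the proposed group, so the group is not monophyletic.

No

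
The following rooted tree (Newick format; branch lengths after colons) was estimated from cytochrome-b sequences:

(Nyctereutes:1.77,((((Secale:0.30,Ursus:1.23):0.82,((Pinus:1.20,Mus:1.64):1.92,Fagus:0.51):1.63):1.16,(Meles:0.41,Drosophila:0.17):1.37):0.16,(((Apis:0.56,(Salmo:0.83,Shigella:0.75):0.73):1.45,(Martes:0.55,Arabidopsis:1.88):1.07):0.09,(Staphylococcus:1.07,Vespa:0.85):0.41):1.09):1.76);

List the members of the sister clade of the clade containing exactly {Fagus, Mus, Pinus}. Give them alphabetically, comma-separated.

Secale, Ursus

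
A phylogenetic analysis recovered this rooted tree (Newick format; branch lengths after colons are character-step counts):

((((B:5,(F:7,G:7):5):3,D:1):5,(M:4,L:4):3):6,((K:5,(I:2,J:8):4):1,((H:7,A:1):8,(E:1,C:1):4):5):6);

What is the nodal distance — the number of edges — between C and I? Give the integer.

The MRCA of C and I is the node subtending ((K,(I,J)),((H,A),(E,C))).
From C up to that node: 3 branches. From I up to the same node: 3 branches. Total: 3 + 3 = 6.

6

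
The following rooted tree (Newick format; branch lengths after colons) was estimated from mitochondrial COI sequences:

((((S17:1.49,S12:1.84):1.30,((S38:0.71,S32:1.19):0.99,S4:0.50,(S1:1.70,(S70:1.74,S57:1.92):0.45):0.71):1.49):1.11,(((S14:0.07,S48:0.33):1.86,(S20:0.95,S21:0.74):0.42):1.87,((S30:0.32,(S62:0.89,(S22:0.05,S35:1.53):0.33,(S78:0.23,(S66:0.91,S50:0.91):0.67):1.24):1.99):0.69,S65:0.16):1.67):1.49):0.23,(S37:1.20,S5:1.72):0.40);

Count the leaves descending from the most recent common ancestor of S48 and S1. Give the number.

The MRCA of S48 and S1 is the node subtending (((S17,S12),((S38,S32),S4,(S1,(S70,S57)))),(((S14,S48),(S20,S21)),((S30,(S62,(S22,S35),(S78,(S66,S50)))),S65))).
That clade contains 20 terminal taxa: S1, S12, S14, S17, S20, S21, S22, S30, S32, S35, S38, S4, S48, S50, S57, S62, S65, S66, S70, S78.

20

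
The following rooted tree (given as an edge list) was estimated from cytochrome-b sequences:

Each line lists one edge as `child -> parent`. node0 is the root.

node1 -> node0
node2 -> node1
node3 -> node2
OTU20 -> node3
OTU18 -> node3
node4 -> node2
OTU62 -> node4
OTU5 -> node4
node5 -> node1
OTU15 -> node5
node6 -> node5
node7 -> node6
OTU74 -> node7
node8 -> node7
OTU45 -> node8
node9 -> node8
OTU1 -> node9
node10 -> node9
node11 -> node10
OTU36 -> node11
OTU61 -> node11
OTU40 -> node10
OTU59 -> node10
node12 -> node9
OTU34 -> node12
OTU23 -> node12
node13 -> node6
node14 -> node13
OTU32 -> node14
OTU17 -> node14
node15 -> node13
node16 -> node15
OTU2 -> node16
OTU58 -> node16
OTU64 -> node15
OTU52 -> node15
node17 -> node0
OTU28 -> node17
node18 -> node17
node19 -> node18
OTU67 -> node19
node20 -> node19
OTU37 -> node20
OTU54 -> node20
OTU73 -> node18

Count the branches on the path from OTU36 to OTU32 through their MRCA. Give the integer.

9

The MRCA of OTU36 and OTU32 is the node subtending ((OTU74,(OTU45,(OTU1,((OTU36,OTU61),OTU40,OTU59),(OTU34,OTU23)))),((OTU32,OTU17),((OTU2,OTU58),OTU64,OTU52))).
From OTU36 up to that node: 6 branches. From OTU32 up to the same node: 3 branches. Total: 6 + 3 = 9.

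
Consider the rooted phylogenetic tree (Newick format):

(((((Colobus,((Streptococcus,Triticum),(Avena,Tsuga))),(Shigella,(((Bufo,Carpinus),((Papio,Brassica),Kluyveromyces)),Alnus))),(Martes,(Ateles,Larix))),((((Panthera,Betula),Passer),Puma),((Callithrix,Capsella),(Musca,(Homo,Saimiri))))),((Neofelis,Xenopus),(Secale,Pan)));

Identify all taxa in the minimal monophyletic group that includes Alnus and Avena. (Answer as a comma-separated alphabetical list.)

Tracing Alnus: it sits inside (((Bufo,Carpinus),((Papio,Brassica),Kluyveromyces)),Alnus).
Tracing Avena: it sits inside (Avena,Tsuga).
The smallest clade enclosing both is ((Colobus,((Streptococcus,Triticum),(Avena,Tsuga))),(Shigella,(((Bufo,Carpinus),((Papio,Brassica),Kluyveromyces)),Alnus))); the answer is its 12 terminal taxa in alphabetical order.

Alnus, Avena, Brassica, Bufo, Carpinus, Colobus, Kluyveromyces, Papio, Shigella, Streptococcus, Triticum, Tsuga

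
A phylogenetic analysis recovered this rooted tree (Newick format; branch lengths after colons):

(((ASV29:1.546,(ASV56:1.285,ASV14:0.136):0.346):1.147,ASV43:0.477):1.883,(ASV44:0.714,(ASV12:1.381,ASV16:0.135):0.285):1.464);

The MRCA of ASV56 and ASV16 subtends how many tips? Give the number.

7

The MRCA of ASV56 and ASV16 is the root, so the clade is the entire tree.
That clade contains 7 terminal taxa: ASV12, ASV14, ASV16, ASV29, ASV43, ASV44, ASV56.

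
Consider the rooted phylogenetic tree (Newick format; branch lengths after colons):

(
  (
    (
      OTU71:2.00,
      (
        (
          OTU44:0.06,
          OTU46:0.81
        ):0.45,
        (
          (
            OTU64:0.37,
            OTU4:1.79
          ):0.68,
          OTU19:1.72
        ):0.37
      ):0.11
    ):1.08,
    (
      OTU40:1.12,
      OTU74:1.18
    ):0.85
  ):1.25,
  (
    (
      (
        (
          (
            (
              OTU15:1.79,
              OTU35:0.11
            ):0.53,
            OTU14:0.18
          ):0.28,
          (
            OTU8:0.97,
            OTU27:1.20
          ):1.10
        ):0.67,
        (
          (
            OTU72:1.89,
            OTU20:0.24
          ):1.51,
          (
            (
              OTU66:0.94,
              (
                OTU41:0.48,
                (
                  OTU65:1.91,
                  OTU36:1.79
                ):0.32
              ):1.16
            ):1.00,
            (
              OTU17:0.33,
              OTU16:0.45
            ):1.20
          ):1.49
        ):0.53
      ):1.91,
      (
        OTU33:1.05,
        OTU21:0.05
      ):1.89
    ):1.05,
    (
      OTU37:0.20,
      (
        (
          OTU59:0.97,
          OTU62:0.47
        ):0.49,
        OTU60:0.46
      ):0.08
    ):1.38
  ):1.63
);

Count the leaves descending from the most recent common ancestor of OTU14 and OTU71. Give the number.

27

The MRCA of OTU14 and OTU71 is the root, so the clade is the entire tree.
That clade contains 27 terminal taxa: OTU14, OTU15, OTU16, OTU17, OTU19, OTU20, OTU21, OTU27, OTU33, OTU35, OTU36, OTU37, OTU4, OTU40, OTU41, OTU44, OTU46, OTU59, OTU60, OTU62, OTU64, OTU65, OTU66, OTU71, OTU72, OTU74, OTU8.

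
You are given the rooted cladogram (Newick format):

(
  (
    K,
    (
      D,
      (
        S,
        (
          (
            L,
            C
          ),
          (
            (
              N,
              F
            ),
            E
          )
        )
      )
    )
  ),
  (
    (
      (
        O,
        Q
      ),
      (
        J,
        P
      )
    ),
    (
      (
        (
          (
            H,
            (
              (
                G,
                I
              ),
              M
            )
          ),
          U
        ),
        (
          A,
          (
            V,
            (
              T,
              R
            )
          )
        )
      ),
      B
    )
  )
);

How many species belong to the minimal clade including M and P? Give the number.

The MRCA of M and P is the node subtending (((O,Q),(J,P)),((((H,((G,I),M)),U),(A,(V,(T,R)))),B)).
That clade contains 14 terminal taxa: A, B, G, H, I, J, M, O, P, Q, R, T, U, V.

14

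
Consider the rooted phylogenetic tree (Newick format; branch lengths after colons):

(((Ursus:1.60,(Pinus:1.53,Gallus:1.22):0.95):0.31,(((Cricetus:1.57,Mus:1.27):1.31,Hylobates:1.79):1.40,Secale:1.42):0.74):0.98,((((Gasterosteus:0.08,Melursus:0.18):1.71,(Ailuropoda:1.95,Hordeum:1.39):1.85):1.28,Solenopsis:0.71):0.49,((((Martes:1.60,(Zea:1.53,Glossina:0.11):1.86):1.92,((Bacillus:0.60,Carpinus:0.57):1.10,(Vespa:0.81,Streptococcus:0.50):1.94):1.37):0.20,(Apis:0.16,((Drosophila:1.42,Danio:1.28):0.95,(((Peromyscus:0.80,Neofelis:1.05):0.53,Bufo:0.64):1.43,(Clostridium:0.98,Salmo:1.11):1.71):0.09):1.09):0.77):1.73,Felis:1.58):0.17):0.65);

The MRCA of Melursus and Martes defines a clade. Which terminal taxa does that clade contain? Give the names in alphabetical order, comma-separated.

Tracing Melursus: it sits inside (Gasterosteus,Melursus).
Tracing Martes: it sits inside (Martes,(Zea,Glossina)).
The smallest clade enclosing both is ((((Gasterosteus,Melursus),(Ailuropoda,Hordeum)),Solenopsis),((((Martes,(Zea,Glossina)),((Bacillus,Carpinus),(Vespa,Streptococcus))),(Apis,((Drosophila,Danio),(((Peromyscus,Neofelis),Bufo),(Clostridium,Salmo))))),Felis)); the answer is its 21 terminal taxa in alphabetical order.

Ailuropoda, Apis, Bacillus, Bufo, Carpinus, Clostridium, Danio, Drosophila, Felis, Gasterosteus, Glossina, Hordeum, Martes, Melursus, Neofelis, Peromyscus, Salmo, Solenopsis, Streptococcus, Vespa, Zea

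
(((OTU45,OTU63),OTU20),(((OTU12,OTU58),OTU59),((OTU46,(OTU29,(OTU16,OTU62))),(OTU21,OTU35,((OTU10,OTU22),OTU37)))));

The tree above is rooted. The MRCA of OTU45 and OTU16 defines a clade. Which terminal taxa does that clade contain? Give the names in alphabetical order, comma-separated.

Tracing OTU45: it sits inside (OTU45,OTU63).
Tracing OTU16: it sits inside (OTU16,OTU62).
The smallest clade enclosing both is the whole tree (their MRCA is the root), so the answer is all 15 tips in alphabetical order.

OTU10, OTU12, OTU16, OTU20, OTU21, OTU22, OTU29, OTU35, OTU37, OTU45, OTU46, OTU58, OTU59, OTU62, OTU63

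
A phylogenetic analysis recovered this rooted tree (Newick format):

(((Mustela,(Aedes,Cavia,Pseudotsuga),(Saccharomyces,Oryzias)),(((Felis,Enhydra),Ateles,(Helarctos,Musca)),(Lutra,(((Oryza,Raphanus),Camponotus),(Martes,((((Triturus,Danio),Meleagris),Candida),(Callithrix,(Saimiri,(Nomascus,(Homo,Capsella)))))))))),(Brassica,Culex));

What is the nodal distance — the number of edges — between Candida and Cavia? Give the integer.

The MRCA of Candida and Cavia is the node subtending ((Mustela,(Aedes,Cavia,Pseudotsuga),(Saccharomyces,Oryzias)),(((Felis,Enhydra),Ateles,(Helarctos,Musca)),(Lutra,(((Oryza,Raphanus),Camponotus),(Martes,((((Triturus,Danio),Meleagris),Candida),(Callithrix,(Saimiri,(Nomascus,(Homo,Capsella)))))))))).
From Candida up to that node: 7 branches. From Cavia up to the same node: 3 branches. Total: 7 + 3 = 10.

10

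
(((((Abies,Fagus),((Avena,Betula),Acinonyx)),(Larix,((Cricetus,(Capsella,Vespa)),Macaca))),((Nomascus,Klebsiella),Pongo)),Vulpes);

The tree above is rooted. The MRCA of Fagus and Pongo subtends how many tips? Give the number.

The MRCA of Fagus and Pongo is the node subtending ((((Abies,Fagus),((Avena,Betula),Acinonyx)),(Larix,((Cricetus,(Capsella,Vespa)),Macaca))),((Nomascus,Klebsiella),Pongo)).
That clade contains 13 terminal taxa: Abies, Acinonyx, Avena, Betula, Capsella, Cricetus, Fagus, Klebsiella, Larix, Macaca, Nomascus, Pongo, Vespa.

13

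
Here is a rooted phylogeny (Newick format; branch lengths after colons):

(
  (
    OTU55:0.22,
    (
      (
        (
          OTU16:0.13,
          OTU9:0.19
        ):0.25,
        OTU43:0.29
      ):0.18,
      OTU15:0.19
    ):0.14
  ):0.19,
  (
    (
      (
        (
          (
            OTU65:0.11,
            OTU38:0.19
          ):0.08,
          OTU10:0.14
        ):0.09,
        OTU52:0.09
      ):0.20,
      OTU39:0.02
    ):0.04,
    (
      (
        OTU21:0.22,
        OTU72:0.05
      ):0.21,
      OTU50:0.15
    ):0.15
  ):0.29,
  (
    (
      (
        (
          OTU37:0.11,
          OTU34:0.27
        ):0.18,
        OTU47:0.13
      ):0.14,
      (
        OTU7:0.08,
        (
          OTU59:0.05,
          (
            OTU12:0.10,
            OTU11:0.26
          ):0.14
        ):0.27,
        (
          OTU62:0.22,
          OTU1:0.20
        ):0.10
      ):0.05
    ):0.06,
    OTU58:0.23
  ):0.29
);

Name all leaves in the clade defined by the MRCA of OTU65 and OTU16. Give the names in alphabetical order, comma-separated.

OTU1, OTU10, OTU11, OTU12, OTU15, OTU16, OTU21, OTU34, OTU37, OTU38, OTU39, OTU43, OTU47, OTU50, OTU52, OTU55, OTU58, OTU59, OTU62, OTU65, OTU7, OTU72, OTU9

Tracing OTU65: it sits inside (OTU65,OTU38).
Tracing OTU16: it sits inside (OTU16,OTU9).
The smallest clade enclosing both is the whole tree (their MRCA is the root), so the answer is all 23 tips in alphabetical order.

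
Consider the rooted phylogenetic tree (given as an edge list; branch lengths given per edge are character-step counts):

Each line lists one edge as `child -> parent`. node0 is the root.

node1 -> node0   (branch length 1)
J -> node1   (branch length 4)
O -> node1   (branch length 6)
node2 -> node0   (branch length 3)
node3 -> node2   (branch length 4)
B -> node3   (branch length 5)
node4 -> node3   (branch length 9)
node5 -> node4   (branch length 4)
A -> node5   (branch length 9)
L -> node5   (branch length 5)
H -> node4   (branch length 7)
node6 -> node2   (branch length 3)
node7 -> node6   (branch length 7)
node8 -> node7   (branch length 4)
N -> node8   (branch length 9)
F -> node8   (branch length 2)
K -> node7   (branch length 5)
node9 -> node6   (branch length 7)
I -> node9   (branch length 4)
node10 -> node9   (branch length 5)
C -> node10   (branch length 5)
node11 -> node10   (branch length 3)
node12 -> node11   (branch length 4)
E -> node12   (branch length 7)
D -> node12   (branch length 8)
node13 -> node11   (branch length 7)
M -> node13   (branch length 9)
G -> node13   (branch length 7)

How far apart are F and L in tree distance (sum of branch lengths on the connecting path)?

38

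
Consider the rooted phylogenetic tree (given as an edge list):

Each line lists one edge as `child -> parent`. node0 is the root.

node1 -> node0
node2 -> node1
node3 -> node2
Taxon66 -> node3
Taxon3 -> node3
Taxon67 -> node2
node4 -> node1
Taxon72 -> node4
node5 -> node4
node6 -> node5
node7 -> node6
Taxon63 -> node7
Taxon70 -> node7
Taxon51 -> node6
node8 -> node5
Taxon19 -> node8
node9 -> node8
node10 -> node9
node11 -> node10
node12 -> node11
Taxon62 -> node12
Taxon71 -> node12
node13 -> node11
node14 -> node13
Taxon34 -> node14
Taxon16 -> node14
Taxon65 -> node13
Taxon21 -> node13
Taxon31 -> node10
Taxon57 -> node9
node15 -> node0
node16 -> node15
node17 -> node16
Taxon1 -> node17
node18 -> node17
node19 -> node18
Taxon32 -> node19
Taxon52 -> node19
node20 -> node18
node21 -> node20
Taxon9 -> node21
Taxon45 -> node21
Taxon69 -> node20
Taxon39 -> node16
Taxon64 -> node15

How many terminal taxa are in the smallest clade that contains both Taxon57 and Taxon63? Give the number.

The MRCA of Taxon57 and Taxon63 is the node subtending (((Taxon63,Taxon70),Taxon51),(Taxon19,((((Taxon62,Taxon71),((Taxon34,Taxon16),Taxon65,Taxon21)),Taxon31),Taxon57))).
That clade contains 12 terminal taxa: Taxon16, Taxon19, Taxon21, Taxon31, Taxon34, Taxon51, Taxon57, Taxon62, Taxon63, Taxon65, Taxon70, Taxon71.

12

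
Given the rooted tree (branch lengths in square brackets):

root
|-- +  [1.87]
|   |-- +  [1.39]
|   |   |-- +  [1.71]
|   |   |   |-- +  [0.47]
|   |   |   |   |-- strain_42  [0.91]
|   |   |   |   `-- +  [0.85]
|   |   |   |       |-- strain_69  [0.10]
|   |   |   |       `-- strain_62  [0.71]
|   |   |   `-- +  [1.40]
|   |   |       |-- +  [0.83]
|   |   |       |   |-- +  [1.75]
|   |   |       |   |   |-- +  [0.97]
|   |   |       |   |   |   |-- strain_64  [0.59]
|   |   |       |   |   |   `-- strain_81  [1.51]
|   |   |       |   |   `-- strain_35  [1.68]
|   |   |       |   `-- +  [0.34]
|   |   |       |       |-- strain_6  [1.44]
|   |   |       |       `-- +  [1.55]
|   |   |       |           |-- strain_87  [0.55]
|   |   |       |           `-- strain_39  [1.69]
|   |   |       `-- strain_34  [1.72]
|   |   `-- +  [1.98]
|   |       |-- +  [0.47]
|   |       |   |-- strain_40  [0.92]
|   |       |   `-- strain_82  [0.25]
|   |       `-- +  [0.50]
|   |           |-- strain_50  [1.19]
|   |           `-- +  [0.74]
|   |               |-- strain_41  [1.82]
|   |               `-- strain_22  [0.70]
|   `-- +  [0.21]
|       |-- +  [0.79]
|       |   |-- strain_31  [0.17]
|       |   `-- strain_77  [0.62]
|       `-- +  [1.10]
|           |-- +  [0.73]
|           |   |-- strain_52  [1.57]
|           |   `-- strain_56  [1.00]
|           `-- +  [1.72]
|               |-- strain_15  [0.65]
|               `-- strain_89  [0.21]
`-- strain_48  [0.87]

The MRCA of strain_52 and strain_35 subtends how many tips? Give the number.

21

The MRCA of strain_52 and strain_35 is the node subtending ((((strain_42,(strain_69,strain_62)),((((strain_64,strain_81),strain_35),(strain_6,(strain_87,strain_39))),strain_34)),((strain_40,strain_82),(strain_50,(strain_41,strain_22)))),((strain_31,strain_77),((strain_52,strain_56),(strain_15,strain_89)))).
That clade contains 21 terminal taxa: strain_15, strain_22, strain_31, strain_34, strain_35, strain_39, strain_40, strain_41, strain_42, strain_50, strain_52, strain_56, strain_6, strain_62, strain_64, strain_69, strain_77, strain_81, strain_82, strain_87, strain_89.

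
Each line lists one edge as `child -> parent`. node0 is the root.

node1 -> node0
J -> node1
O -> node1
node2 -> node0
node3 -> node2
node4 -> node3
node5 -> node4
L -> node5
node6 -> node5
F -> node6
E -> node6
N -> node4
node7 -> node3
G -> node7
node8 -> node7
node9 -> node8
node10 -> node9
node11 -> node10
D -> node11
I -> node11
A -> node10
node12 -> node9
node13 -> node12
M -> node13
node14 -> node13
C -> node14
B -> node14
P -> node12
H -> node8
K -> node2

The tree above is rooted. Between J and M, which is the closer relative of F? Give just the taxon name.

The MRCA of F and M subtends (((L,(F,E)),N),(G,((((D,I),A),((M,(C,B)),P)),H))) (13 taxa).
The MRCA of F and J is the root, subtending the entire tree (16 taxa).
The first is nested inside the second, so F shares a more recent common ancestor with M.

M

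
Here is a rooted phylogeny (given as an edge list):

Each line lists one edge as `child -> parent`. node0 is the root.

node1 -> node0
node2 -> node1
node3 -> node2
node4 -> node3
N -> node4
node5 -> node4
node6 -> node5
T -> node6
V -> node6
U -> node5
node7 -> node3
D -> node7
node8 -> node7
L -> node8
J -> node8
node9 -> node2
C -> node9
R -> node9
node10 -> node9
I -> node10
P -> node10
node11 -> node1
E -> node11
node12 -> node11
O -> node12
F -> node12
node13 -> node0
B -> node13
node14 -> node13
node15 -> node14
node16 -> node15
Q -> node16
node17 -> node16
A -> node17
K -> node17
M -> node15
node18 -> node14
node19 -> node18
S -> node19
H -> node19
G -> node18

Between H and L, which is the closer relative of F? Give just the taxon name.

L

The MRCA of F and L subtends ((((N,((T,V),U)),(D,(L,J))),(C,R,(I,P))),(E,(O,F))) (14 taxa).
The MRCA of F and H is the root, subtending the entire tree (22 taxa).
The first is nested inside the second, so F shares a more recent common ancestor with L.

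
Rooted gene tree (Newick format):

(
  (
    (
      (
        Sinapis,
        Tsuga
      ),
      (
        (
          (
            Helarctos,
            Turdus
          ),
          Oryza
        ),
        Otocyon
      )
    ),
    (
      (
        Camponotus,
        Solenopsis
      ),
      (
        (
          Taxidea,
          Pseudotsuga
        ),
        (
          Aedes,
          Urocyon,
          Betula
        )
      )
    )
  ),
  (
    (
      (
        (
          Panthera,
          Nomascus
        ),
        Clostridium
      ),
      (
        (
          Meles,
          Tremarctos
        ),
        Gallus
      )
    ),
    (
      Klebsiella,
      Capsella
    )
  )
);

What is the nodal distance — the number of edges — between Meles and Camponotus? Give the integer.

9

The MRCA of Meles and Camponotus is the root of the tree.
From Meles up to that node: 5 branches. From Camponotus up to the same node: 4 branches. Total: 5 + 4 = 9.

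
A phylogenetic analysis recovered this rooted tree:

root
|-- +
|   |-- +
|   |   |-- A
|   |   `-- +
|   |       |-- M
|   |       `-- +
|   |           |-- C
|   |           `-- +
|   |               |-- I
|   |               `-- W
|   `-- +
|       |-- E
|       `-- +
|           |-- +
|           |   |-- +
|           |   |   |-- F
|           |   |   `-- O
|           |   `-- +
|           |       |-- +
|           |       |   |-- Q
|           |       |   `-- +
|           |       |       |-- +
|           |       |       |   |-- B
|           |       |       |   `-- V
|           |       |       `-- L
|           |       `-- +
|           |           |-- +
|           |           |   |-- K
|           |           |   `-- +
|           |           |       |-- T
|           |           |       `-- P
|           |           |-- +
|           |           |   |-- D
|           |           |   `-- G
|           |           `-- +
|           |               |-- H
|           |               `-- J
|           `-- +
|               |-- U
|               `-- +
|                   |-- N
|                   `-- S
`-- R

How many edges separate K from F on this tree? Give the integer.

The MRCA of K and F is the node subtending ((F,O),((Q,((B,V),L)),((K,(T,P)),(D,G),(H,J)))).
From K up to that node: 4 branches. From F up to the same node: 2 branches. Total: 4 + 2 = 6.

6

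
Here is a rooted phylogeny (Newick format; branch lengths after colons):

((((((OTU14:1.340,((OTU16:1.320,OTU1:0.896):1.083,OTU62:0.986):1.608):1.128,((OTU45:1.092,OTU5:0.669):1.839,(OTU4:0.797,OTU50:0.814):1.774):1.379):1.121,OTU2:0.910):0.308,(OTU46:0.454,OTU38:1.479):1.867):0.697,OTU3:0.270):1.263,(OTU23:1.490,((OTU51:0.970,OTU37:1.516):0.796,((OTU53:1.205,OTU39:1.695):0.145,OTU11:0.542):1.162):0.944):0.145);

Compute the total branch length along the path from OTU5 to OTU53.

10.877

The path runs OTU5 → … → MRCA → … → OTU53; the MRCA is the root of the tree.
Branch lengths along that path: 0.669 + 1.839 + 1.379 + 1.121 + 0.308 + 0.697 + 1.263 + 0.145 + 0.944 + 1.162 + 0.145 + 1.205 = 10.877.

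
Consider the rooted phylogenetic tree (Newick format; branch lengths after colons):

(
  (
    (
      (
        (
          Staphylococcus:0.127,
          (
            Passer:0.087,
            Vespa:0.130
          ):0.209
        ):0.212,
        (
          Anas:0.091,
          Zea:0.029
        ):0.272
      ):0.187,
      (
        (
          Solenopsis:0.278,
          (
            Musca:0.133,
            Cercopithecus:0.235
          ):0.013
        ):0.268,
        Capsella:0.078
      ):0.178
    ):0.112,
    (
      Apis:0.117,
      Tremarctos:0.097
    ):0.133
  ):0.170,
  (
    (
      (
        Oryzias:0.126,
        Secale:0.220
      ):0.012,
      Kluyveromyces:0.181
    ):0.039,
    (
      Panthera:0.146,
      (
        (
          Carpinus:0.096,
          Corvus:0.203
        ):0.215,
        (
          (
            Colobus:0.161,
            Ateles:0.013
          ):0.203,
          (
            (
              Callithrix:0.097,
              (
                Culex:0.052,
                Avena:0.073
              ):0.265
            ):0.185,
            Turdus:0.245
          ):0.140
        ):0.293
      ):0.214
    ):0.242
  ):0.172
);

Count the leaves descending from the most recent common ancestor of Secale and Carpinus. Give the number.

12

The MRCA of Secale and Carpinus is the node subtending (((Oryzias,Secale),Kluyveromyces),(Panthera,((Carpinus,Corvus),((Colobus,Ateles),((Callithrix,(Culex,Avena)),Turdus))))).
That clade contains 12 terminal taxa: Ateles, Avena, Callithrix, Carpinus, Colobus, Corvus, Culex, Kluyveromyces, Oryzias, Panthera, Secale, Turdus.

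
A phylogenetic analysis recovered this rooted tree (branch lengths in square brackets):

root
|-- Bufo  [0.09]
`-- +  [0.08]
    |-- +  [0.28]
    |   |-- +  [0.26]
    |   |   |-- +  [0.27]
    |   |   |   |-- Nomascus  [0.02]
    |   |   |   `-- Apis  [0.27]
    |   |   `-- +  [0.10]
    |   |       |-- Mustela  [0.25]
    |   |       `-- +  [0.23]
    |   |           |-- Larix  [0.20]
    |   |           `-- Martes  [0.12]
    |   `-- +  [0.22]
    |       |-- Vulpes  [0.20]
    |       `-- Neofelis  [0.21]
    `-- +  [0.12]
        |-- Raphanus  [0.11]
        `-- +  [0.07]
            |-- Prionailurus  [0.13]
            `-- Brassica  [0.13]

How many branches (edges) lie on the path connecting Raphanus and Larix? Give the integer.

7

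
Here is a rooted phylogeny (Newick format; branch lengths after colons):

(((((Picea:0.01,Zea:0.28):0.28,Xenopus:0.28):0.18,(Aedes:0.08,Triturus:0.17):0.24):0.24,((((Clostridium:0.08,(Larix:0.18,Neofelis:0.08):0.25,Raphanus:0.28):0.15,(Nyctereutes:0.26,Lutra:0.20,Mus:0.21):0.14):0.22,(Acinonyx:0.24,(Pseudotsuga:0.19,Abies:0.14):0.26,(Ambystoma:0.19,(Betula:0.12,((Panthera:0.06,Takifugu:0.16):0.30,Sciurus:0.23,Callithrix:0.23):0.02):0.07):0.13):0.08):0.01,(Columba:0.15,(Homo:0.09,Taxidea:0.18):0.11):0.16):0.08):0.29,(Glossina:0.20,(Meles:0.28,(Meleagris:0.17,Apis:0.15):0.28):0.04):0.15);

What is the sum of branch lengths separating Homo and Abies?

The path runs Homo → … → MRCA → … → Abies; the MRCA is the node subtending ((((Clostridium,(Larix,Neofelis),Raphanus),(Nyctereutes,Lutra,Mus)),(Acinonyx,(Pseudotsuga,Abies),(Ambystoma,(Betula,((Panthera,Takifugu),Sciurus,Callithrix))))),(Columba,(Homo,Taxidea))).
Branch lengths along that path: 0.09 + 0.11 + 0.16 + 0.01 + 0.08 + 0.26 + 0.14 = 0.85.

0.85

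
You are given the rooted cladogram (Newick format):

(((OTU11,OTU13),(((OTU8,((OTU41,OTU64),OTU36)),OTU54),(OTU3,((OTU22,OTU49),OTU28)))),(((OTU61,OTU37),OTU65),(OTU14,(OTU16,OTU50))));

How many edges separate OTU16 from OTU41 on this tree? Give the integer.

The MRCA of OTU16 and OTU41 is the root of the tree.
From OTU16 up to that node: 4 branches. From OTU41 up to the same node: 7 branches. Total: 4 + 7 = 11.

11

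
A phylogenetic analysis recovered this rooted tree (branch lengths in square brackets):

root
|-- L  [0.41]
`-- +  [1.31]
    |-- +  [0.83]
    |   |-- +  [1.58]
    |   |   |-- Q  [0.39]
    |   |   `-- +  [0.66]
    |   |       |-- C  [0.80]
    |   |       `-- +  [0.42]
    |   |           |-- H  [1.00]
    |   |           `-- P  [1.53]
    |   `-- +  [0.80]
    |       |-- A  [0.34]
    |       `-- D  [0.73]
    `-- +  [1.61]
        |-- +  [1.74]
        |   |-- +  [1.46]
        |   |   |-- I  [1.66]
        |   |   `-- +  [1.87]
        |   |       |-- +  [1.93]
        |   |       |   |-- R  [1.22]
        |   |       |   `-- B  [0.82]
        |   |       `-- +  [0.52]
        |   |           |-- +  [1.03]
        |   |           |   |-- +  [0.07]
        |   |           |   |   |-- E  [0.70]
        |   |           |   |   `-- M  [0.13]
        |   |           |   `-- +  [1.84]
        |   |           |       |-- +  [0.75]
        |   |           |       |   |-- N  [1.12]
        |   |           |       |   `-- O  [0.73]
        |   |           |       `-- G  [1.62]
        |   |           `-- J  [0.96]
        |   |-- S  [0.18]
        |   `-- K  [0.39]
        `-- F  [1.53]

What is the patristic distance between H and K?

The path runs H → … → MRCA → … → K; the MRCA is the node subtending (((Q,(C,(H,P))),(A,D)),(((I,((R,B),(((E,M),((N,O),G)),J))),S,K),F)).
Branch lengths along that path: 1.00 + 0.42 + 0.66 + 1.58 + 0.83 + 1.61 + 1.74 + 0.39 = 8.23.

8.23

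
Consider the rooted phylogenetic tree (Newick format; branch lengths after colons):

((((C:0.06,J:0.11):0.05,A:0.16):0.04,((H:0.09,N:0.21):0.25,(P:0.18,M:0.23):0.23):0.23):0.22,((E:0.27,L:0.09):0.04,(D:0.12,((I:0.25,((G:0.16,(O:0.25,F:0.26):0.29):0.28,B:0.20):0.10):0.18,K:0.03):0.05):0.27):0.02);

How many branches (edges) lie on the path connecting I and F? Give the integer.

5

The MRCA of I and F is the node subtending (I,((G,(O,F)),B)).
From I up to that node: 1 branch. From F up to the same node: 4 branches. Total: 1 + 4 = 5.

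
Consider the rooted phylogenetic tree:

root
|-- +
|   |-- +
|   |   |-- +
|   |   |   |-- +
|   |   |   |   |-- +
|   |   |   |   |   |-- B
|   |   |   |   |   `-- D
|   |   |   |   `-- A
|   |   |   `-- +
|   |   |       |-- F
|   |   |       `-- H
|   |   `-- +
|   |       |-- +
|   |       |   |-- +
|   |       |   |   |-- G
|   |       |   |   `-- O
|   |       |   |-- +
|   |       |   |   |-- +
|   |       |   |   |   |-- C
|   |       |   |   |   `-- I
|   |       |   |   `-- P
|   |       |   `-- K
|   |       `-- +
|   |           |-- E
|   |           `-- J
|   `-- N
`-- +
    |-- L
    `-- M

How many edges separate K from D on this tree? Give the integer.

7

The MRCA of K and D is the node subtending ((((B,D),A),(F,H)),(((G,O),((C,I),P),K),(E,J))).
From K up to that node: 3 branches. From D up to the same node: 4 branches. Total: 3 + 4 = 7.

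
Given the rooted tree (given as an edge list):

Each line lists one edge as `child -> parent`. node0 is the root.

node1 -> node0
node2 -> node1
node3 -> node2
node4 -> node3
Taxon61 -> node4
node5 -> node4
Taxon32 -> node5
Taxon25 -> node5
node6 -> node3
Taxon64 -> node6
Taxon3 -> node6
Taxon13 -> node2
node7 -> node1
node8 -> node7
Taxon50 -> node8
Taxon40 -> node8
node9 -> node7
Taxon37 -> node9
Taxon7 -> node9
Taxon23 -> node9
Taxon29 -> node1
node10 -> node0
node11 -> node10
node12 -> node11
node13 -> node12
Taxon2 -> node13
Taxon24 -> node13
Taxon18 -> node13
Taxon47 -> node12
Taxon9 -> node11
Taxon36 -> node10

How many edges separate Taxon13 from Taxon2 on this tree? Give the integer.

The MRCA of Taxon13 and Taxon2 is the root of the tree.
From Taxon13 up to that node: 3 branches. From Taxon2 up to the same node: 5 branches. Total: 3 + 5 = 8.

8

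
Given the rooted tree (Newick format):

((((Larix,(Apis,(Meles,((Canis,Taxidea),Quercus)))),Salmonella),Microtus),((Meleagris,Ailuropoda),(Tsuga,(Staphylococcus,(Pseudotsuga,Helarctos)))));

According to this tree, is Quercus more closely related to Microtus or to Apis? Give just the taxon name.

The MRCA of Quercus and Apis subtends (Apis,(Meles,((Canis,Taxidea),Quercus))) (5 taxa).
The MRCA of Quercus and Microtus subtends (((Larix,(Apis,(Meles,((Canis,Taxidea),Quercus)))),Salmonella),Microtus) (8 taxa).
The first is nested inside the second, so Quercus shares a more recent common ancestor with Apis.

Apis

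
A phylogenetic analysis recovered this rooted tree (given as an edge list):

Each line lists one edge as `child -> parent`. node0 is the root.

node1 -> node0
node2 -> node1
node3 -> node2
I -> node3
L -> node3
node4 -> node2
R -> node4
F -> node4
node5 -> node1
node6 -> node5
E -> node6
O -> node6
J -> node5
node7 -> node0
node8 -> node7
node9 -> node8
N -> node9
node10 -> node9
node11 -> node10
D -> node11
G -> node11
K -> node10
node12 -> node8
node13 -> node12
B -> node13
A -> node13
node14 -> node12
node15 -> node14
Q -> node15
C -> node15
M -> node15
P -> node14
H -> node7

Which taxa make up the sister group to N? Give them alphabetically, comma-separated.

D, G, K

N attaches to the tree at the node subtending (N,((D,G),K)).
The other lineage descending from that same node — the sister group — is ((D,G),K); its 3 tips in alphabetical order are the answer.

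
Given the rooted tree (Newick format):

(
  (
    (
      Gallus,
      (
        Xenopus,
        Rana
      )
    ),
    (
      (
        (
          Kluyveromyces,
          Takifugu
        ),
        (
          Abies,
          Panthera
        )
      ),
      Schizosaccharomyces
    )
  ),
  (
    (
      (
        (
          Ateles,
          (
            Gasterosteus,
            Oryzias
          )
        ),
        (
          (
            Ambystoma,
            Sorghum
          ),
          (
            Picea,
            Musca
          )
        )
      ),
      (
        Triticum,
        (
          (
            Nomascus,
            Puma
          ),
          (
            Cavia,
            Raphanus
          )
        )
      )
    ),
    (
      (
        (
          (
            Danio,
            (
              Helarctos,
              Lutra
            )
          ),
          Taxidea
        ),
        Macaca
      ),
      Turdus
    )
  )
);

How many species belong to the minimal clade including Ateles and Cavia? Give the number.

The MRCA of Ateles and Cavia is the node subtending (((Ateles,(Gasterosteus,Oryzias)),((Ambystoma,Sorghum),(Picea,Musca))),(Triticum,((Nomascus,Puma),(Cavia,Raphanus)))).
That clade contains 12 terminal taxa: Ambystoma, Ateles, Cavia, Gasterosteus, Musca, Nomascus, Oryzias, Picea, Puma, Raphanus, Sorghum, Triticum.

12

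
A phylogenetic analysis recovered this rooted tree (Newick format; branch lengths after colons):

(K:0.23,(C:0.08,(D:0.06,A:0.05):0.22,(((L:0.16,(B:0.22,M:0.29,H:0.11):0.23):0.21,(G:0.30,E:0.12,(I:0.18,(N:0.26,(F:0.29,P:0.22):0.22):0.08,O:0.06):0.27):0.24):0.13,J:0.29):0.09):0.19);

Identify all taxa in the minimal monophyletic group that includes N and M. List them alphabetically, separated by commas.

Tracing N: it sits inside (N,(F,P)).
Tracing M: it sits inside (B,M,H).
The smallest clade enclosing both is ((L,(B,M,H)),(G,E,(I,(N,(F,P)),O))); the answer is its 11 terminal taxa in alphabetical order.

B, E, F, G, H, I, L, M, N, O, P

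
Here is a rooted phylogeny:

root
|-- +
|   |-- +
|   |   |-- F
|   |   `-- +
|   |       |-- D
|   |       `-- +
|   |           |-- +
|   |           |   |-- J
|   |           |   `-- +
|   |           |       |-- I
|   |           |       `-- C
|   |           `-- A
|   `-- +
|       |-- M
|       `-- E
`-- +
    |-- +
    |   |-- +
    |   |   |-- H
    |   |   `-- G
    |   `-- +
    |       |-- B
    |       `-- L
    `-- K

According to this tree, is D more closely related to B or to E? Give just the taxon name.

The MRCA of D and E subtends ((F,(D,((J,(I,C)),A))),(M,E)) (8 taxa).
The MRCA of D and B is the root, subtending the entire tree (13 taxa).
The first is nested inside the second, so D shares a more recent common ancestor with E.

E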